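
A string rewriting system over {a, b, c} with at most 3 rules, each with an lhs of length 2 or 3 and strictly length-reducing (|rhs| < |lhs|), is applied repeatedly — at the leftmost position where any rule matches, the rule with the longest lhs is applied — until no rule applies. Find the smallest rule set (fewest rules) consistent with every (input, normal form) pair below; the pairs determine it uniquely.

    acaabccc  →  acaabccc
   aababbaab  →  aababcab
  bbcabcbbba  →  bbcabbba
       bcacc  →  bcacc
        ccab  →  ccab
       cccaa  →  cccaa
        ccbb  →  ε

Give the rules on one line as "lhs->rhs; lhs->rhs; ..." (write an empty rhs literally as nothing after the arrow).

  | acaabccc
  | aababbaab => aababcab
  | bbcabcbbba => bbcabbba
  | bcacc

baa->ca; cb->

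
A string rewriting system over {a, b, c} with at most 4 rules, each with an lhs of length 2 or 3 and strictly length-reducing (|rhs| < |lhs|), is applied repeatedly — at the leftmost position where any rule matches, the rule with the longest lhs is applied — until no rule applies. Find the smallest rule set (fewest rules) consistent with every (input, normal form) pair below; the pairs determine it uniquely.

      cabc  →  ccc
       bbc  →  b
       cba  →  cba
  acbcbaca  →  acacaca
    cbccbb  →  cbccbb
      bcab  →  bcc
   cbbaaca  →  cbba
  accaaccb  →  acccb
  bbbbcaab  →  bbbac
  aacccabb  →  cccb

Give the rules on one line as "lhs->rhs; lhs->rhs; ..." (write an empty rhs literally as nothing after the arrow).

aac->; ab->c; bbc->b; bcb->ac

  | cabc => ccc
  | bbc => b
  | cba
  | acbcbaca => acacaca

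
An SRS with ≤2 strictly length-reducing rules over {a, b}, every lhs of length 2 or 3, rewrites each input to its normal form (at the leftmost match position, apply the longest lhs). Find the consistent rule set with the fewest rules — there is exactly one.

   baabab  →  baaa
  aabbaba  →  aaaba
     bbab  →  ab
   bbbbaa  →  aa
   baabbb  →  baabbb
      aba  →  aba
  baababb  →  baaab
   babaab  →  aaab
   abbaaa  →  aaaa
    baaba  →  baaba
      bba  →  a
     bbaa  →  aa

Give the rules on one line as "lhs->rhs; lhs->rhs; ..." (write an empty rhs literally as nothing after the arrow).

bab->a; bba->a

  | baabab => baaa
  | aabbaba => aaaba
  | bbab => ab
  | bbbbaa => bbaa => aa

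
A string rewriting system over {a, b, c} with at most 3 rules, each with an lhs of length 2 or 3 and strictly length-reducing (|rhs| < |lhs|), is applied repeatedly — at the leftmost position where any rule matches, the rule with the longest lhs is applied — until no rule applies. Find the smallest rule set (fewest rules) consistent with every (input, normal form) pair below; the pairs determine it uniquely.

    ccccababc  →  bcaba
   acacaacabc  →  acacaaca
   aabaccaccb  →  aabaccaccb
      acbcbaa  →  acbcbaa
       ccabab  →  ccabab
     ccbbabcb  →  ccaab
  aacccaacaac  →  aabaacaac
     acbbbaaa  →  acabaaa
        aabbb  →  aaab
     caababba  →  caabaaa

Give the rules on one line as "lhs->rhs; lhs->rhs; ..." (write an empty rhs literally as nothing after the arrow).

abc->a; bb->a; ccc->b

  | ccccababc => bcababc => bcaba
  | acacaacabc => acacaaca
  | aabaccaccb
  | acbcbaa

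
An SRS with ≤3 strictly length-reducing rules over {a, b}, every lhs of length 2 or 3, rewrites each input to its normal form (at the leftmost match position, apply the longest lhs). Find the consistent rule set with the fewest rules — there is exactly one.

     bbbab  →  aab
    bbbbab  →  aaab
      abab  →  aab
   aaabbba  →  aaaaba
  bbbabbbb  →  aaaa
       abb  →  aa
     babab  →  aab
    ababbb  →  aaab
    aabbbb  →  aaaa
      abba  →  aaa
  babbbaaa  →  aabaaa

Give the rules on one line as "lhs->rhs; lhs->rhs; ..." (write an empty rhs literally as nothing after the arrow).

bab->ab; bb->a

  | bbbab => abab => aab
  | bbbbab => abbab => aaab
  | abab => aab
  | aaabbba => aaaaba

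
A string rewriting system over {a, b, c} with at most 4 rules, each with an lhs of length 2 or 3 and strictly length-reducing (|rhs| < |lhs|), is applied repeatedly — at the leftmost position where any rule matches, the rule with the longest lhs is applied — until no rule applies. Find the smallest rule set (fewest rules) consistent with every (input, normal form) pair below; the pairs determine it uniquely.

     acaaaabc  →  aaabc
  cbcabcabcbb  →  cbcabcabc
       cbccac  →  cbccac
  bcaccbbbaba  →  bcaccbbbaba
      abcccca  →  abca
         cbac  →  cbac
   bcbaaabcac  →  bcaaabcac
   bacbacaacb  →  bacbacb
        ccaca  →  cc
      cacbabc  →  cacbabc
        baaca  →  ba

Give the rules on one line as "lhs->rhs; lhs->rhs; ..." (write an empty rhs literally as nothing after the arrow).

aca->; bcb->bc; ccc->

  | acaaaabc => aaabc
  | cbcabcabcbb => cbcabcabcb => cbcabcabc
  | cbccac
  | bcaccbbbaba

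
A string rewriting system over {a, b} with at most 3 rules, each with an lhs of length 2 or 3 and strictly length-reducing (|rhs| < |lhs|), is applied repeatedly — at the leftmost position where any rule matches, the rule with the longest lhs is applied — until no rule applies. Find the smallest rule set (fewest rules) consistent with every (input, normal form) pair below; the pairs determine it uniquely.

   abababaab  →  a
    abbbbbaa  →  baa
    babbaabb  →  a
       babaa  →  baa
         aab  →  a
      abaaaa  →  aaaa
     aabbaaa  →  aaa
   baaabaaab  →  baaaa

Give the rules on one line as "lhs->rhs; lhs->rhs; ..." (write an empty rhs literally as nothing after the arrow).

  | abababaab => ababaab => abaab => aab => a
  | abbbbbaa => bbbbaa => abbaa => baa
  | babbaabb => bbaabb => aaabb => aab => a
  | babaa => baa

ab->; bb->a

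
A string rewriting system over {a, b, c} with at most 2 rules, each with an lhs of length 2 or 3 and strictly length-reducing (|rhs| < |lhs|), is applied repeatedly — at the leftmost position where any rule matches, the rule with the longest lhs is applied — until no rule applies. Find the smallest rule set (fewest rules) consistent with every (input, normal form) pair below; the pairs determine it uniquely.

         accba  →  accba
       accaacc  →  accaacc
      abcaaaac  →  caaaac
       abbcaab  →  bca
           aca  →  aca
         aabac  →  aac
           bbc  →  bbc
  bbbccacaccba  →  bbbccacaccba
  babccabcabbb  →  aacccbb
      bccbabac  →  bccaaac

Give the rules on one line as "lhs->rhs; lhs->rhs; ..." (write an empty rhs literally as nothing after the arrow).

ab->; bab->aa

  | accba
  | accaacc
  | abcaaaac => caaaac
  | abbcaab => bcaab => bca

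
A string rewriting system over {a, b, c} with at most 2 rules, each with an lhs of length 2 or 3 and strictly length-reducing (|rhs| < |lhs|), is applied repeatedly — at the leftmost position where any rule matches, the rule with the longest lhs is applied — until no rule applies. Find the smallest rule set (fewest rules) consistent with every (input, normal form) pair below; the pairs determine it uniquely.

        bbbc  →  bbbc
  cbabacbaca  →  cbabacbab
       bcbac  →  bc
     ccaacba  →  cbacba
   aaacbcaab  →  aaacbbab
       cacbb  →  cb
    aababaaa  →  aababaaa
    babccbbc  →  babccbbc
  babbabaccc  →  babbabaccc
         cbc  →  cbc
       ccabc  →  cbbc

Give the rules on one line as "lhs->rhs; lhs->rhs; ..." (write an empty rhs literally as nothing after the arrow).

  | bbbc
  | cbabacbaca => cbabacbab
  | bcbac => cac => bc
  | ccaacba => cbacba

bcb->c; ca->b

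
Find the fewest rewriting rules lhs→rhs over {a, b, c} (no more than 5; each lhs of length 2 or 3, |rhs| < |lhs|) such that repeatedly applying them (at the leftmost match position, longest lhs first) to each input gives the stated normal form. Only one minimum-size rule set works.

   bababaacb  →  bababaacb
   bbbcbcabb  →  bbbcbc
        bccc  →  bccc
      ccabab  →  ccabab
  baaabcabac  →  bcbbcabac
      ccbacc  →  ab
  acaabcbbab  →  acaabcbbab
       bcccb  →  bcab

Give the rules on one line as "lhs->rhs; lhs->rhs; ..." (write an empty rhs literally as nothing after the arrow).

aaa->cb; abb->; acc->; ccb->ab

  | bababaacb
  | bbbcbcabb => bbbcbc
  | bccc
  | ccabab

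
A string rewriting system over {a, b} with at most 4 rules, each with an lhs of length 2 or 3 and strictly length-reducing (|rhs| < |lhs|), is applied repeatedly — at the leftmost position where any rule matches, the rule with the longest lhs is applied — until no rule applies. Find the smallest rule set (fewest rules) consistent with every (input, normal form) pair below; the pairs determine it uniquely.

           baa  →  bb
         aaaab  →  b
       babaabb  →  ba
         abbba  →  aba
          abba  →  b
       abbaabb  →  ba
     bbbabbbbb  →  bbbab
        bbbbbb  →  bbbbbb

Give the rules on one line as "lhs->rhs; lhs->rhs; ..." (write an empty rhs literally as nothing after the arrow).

  | baa => bb
  | aaaab => baab => b
  | babaabb => babb => ba
  | abbba => aba

aa->b; aab->; abb->a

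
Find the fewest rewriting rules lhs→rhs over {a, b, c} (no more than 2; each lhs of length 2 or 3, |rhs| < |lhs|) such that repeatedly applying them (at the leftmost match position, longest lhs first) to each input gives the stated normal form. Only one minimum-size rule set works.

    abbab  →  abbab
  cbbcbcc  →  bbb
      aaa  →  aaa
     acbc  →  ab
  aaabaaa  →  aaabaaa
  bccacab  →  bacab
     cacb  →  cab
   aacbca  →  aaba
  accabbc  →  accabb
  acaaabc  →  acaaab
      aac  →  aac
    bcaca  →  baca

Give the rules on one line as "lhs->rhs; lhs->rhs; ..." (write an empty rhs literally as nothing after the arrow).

  | abbab
  | cbbcbcc => bbcbcc => bbbcc => bbbc => bbb
  | aaa
  | acbc => abc => ab

bc->b; cb->b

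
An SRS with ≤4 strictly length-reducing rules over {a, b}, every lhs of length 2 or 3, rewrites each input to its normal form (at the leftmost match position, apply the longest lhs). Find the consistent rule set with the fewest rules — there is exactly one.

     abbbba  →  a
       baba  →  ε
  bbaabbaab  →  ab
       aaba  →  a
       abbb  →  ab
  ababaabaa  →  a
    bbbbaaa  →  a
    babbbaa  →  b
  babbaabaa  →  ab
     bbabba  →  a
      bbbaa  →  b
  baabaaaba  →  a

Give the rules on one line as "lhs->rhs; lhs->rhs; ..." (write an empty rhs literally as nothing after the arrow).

aa->a; ba->; baa->b; bb->

  | abbbba => abba => aa => a
  | baba => ba => ε
  | bbaabbaab => aabbaab => abbaab => aaab => aab => ab
  | aaba => aba => a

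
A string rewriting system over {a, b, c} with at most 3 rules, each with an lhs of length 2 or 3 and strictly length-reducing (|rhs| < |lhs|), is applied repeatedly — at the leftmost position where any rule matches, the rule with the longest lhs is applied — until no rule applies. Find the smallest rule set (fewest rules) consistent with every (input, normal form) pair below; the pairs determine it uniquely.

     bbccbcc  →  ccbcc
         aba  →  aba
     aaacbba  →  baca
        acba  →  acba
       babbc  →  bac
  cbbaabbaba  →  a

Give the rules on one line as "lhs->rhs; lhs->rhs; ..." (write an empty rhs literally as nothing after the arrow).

aa->b; bb->; caa->a

  | bbccbcc => ccbcc
  | aba
  | aaacbba => bacbba => baca
  | acba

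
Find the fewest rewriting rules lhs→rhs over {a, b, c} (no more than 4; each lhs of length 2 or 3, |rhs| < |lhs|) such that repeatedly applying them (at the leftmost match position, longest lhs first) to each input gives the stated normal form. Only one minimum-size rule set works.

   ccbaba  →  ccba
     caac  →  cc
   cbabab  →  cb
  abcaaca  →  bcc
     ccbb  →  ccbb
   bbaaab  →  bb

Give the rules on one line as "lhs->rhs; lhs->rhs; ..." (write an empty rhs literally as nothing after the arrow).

  | ccbaba => ccba
  | caac => cac => cc
  | cbabab => cbab => cb
  | abcaaca => bcaaca => bcaca => bcca => bcc

ab->b; bab->b; ca->c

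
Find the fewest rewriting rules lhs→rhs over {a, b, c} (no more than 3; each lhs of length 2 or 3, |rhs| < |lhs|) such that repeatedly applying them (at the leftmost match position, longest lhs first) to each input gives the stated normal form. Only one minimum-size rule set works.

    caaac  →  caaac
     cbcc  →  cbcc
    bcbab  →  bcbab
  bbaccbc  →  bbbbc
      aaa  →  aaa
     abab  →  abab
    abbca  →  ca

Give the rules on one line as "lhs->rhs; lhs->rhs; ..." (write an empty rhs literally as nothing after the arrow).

  | caaac
  | cbcc
  | bcbab
  | bbaccbc => bbbbc

abb->; acc->b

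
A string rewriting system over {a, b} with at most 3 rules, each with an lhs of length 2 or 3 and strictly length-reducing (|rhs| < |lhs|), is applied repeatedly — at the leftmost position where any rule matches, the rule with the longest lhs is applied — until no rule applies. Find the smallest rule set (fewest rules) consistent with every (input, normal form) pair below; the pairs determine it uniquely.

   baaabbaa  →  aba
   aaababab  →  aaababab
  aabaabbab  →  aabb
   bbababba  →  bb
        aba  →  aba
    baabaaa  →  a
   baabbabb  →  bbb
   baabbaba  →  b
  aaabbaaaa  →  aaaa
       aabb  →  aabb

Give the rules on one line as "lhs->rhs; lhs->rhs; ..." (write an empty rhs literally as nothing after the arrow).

  | baaabbaa => abbaa => aba
  | aaababab
  | aabaabbab => aabbab => aabb
  | bbababba => bbabba => bbba => bb

baa->; bba->b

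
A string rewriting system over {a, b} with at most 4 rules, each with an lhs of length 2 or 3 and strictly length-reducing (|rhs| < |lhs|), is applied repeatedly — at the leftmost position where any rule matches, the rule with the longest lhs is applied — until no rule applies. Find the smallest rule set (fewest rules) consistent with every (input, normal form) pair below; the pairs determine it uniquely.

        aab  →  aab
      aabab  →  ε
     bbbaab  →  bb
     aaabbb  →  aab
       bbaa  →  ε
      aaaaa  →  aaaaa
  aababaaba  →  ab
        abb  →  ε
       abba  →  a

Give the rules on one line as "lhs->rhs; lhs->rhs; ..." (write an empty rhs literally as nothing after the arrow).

aba->b; abb->; ba->

  | aab
  | aabab => abb => ε
  | bbbaab => bbab => bb
  | aaabbb => aab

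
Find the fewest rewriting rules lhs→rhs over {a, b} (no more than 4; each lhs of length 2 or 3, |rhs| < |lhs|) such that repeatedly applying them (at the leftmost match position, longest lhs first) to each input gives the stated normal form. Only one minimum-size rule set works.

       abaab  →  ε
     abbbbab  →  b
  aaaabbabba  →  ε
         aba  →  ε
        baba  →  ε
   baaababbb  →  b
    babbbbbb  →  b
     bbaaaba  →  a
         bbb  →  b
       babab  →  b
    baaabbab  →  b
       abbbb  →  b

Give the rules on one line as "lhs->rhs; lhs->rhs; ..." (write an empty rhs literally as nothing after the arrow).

ab->; aba->; ba->; bb->b

  | abaab => ab => ε
  | abbbbab => bbbab => bbab => bab => b
  | aaaabbabba => aaababba => aabba => aba => ε
  | aba => ε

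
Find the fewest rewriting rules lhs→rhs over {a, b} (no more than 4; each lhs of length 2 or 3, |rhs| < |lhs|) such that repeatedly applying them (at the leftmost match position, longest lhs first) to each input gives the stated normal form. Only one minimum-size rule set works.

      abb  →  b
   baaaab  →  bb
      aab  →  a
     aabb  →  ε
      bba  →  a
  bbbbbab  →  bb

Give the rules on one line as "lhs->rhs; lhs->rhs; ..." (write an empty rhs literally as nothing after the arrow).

ab->; ba->b; bba->a

  | abb => b
  | baaaab => baaab => baab => bab => bb
  | aab => a
  | aabb => ab => ε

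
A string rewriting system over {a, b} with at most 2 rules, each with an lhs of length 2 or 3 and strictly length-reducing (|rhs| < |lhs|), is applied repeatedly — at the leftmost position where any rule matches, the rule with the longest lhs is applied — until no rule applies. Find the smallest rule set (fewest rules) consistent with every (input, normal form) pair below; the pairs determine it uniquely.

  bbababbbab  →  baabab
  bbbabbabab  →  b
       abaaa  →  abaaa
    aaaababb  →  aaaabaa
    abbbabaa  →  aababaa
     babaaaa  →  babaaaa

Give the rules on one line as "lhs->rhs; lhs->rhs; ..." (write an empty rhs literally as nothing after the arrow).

abb->aa; bba->

  | bbababbbab => babbbab => baabab
  | bbbabbabab => bbbabab => bbab => b
  | abaaa
  | aaaababb => aaaabaa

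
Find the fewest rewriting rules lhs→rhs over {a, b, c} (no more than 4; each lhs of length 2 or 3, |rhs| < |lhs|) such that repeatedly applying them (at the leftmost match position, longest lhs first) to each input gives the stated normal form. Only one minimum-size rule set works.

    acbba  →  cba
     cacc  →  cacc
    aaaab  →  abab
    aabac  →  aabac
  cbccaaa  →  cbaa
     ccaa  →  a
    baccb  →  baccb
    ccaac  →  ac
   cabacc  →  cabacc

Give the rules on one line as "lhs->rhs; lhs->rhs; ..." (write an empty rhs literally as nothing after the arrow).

aaa->ab; acb->c; cca->

  | acbba => cba
  | cacc
  | aaaab => abab
  | aabac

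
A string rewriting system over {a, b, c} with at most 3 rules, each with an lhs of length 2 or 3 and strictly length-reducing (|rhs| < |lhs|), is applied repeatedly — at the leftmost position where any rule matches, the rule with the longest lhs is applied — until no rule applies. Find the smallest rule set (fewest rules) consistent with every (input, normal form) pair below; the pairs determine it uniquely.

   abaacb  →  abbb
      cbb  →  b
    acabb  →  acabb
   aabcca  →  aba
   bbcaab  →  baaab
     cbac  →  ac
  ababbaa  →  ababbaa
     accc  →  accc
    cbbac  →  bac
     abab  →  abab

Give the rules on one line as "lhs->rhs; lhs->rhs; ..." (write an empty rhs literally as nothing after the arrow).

  | abaacb => abbb
  | cbb => b
  | acabb
  | aabcca => aaaca => aba

aac->b; bc->a; cb->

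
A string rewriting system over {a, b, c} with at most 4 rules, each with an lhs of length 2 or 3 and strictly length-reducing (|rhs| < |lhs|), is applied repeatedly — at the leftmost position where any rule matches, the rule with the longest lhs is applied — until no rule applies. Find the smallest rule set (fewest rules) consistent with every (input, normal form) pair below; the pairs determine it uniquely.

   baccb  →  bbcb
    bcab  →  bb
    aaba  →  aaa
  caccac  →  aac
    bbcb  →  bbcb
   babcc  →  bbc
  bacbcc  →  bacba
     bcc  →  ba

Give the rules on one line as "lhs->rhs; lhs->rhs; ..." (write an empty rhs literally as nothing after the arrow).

  | baccb => bbcb
  | bcab => bb
  | aaba => aaa
  | caccac => ccac => aac

ab->a; acc->bc; ca->; cc->a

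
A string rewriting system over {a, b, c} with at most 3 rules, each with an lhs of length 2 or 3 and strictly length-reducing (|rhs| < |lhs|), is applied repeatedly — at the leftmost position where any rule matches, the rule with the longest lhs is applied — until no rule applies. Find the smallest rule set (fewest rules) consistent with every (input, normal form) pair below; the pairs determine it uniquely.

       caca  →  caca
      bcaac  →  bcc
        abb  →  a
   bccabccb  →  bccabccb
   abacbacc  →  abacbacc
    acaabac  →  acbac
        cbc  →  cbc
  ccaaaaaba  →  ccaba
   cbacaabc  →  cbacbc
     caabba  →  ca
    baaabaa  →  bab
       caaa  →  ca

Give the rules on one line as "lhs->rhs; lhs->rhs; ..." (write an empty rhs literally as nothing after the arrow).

  | caca
  | bcaac => bcc
  | abb => a
  | bccabccb

aa->; bb->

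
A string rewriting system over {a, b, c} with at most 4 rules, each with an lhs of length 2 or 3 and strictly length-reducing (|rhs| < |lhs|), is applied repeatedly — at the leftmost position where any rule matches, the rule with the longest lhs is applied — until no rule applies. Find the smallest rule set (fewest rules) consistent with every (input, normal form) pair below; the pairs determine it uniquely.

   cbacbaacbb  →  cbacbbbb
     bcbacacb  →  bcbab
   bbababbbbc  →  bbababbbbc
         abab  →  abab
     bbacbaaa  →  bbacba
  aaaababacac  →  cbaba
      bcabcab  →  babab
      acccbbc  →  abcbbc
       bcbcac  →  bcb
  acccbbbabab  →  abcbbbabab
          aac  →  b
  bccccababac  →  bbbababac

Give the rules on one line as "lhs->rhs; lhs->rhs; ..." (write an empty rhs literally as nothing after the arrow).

  | cbacbaacbb => cbacbccbb => cbacbbbb
  | bcbacacb => bcbab
  | bbababbbbc
  | abab

aa->c; ca->a; cac->; cc->b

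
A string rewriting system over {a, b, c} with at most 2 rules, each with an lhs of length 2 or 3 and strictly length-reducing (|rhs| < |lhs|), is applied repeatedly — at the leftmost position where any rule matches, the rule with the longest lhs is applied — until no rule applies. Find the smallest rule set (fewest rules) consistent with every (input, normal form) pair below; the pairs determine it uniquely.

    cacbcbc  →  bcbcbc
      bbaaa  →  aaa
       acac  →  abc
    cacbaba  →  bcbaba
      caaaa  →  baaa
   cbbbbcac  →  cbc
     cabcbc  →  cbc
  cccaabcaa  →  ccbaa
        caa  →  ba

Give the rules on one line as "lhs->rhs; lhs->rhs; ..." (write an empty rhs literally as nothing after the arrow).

bb->; ca->b

  | cacbcbc => bcbcbc
  | bbaaa => aaa
  | acac => abc
  | cacbaba => bcbaba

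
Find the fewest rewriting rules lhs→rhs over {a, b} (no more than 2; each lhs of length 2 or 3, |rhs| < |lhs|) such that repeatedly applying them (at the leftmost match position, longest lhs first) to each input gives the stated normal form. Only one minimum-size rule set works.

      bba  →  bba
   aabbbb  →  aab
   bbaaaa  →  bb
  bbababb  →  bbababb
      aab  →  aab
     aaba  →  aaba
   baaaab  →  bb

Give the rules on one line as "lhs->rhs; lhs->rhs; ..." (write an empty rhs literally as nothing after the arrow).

baa->b; bbb->

  | bba
  | aabbbb => aab
  | bbaaaa => bbaa => bb
  | bbababb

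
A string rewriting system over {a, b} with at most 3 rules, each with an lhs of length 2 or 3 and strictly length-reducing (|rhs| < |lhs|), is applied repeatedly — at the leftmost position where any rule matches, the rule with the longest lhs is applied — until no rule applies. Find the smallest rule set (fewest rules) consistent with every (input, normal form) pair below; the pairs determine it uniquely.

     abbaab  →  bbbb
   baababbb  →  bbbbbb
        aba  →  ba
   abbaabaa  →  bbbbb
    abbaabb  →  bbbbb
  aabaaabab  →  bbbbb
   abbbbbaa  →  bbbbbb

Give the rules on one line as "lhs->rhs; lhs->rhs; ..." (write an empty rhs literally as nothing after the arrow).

aa->b; ab->b

  | abbaab => bbaab => bbbb
  | baababbb => bbbabbb => bbbbbb
  | aba => ba
  | abbaabaa => bbaabaa => bbbbaa => bbbbb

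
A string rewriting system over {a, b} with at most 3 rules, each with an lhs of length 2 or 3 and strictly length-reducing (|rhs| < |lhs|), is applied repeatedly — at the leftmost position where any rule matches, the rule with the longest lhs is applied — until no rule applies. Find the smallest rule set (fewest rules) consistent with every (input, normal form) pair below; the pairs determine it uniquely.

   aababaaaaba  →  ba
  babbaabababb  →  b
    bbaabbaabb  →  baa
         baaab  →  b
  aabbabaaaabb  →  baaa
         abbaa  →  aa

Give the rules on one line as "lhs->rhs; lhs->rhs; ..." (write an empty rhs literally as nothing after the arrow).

ab->b; abb->; bb->b

  | aababaaaaba => ababaaaaba => babaaaaba => bbaaaaba => baaaaba => baaaba => baaba => baba => bba => ba
  | babbaabababb => baabababb => babababb => bbababb => bababb => bbabb => babb => b
  | bbaabbaabb => baabbaabb => baaabb => baa
  | baaab => baab => bab => bb => b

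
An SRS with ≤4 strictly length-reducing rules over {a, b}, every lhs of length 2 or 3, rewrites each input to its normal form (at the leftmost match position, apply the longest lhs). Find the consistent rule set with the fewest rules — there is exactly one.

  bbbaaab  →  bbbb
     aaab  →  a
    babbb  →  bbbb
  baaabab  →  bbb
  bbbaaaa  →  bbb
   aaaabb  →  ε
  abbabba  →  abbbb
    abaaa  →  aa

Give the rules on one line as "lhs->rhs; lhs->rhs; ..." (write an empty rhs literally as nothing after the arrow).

  | bbbaaab => bbbaab => bbbab => bbbb
  | aaab => a
  | babbb => bbbb
  | baaabab => baabab => babab => bbab => bbb

aab->; aba->; ba->b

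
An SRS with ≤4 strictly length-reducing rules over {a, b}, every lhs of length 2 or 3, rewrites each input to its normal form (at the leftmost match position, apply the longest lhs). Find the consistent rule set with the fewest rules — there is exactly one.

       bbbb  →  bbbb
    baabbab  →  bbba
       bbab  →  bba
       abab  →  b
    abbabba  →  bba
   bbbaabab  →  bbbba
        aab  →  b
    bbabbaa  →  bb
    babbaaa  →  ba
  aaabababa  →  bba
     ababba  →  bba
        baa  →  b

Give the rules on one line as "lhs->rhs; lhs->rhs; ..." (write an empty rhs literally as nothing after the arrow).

aa->; aaa->; ab->a

  | bbbb
  | baabbab => bbbab => bbba
  | bbab => bba
  | abab => aab => b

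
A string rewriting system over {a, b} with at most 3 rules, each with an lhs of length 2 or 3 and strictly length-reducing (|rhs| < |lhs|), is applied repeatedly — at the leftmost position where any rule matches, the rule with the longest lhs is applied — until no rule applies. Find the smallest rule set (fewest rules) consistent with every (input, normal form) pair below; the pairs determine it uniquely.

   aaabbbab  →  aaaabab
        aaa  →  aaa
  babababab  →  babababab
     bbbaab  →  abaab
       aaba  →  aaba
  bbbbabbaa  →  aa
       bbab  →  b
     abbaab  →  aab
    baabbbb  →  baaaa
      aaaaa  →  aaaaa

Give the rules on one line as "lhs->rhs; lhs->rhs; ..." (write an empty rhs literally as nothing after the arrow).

  | aaabbbab => aaaabab
  | aaa
  | babababab
  | bbbaab => abaab

bb->a; bba->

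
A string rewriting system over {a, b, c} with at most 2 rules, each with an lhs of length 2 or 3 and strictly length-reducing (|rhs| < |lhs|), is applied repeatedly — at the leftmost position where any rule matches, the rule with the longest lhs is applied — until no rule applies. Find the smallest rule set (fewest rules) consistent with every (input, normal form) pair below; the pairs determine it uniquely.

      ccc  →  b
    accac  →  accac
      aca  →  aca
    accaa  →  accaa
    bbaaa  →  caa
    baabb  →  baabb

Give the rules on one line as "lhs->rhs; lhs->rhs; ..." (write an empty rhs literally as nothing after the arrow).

  | ccc => b
  | accac
  | aca
  | accaa

bba->c; ccc->b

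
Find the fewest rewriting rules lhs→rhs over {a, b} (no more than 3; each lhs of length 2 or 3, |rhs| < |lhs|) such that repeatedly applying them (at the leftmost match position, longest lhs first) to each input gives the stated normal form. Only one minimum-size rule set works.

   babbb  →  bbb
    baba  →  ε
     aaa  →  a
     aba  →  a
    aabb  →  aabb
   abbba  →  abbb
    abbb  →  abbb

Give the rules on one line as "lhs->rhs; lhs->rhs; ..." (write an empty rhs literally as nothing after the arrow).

  | babbb => bbb
  | baba => ba => ε
  | aaa => a
  | aba => a

aaa->a; ba->; bba->bb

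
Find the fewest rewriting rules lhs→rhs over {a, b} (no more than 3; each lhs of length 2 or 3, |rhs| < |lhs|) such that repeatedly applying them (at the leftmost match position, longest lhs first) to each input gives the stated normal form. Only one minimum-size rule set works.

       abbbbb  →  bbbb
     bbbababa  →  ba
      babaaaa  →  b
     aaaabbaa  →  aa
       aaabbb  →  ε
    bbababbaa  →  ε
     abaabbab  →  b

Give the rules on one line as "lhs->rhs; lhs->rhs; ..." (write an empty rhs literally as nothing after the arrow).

  | abbbbb => bbbb
  | bbbababa => babbaba => bbaba => abba => ba
  | babaaaa => babaaa => babaa => baba => bab => b
  | aaaabbaa => aaabaa => aaaba => aaab => aa

ab->; aba->ab; bba->ab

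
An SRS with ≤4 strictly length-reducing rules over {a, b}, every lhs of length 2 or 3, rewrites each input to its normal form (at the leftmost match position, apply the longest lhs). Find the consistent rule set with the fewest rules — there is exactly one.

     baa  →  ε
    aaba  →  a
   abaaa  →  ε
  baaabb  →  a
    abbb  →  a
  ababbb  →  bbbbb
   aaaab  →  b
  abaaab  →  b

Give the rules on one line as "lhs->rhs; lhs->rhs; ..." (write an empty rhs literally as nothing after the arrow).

aa->; ab->a; aba->bb; ba->a

  | baa => aa => ε
  | aaba => ba => a
  | abaaa => bbaa => baa => aa => ε
  | baaabb => aaabb => abb => ab => a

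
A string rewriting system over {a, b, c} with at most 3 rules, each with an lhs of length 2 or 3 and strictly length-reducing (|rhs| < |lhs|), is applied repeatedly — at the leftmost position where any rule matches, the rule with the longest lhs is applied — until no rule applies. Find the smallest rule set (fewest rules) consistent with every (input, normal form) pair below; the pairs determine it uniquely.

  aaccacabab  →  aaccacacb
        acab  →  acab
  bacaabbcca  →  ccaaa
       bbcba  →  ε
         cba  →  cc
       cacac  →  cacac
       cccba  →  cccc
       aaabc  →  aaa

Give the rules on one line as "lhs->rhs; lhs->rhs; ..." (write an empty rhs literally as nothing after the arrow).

  | aaccacabab => aaccacacb
  | acab
  | bacaabbcca => ccaabbcca => ccaabca => ccaaa
  | bbcba => bba => bc => ε

ba->c; bc->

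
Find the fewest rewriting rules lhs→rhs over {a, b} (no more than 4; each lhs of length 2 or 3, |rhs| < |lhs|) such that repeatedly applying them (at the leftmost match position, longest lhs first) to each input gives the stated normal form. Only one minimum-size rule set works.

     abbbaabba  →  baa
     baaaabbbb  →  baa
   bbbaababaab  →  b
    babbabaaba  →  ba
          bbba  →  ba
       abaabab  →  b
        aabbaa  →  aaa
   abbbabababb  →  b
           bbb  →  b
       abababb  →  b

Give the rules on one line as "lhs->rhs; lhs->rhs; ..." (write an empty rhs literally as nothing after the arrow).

  | abbbaabba => baabba => baa
  | baaaabbbb => baaabb => baa
  | bbbaababaab => bbaababaab => baababaab => bababaab => bbabaab => babaab => bbaab => baab => bab => bb => b
  | babbabaaba => babaaba => bbaaba => baaba => baba => bba => ba

ab->b; abb->; bb->b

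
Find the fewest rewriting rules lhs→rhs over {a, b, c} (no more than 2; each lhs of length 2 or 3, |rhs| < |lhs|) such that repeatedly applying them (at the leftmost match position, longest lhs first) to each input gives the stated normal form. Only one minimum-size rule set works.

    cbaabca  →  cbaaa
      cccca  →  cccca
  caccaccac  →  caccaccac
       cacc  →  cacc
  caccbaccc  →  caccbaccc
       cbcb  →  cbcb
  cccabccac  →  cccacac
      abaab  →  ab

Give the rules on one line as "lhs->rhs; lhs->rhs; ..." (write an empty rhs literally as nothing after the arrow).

aba->; abc->a

  | cbaabca => cbaaa
  | cccca
  | caccaccac
  | cacc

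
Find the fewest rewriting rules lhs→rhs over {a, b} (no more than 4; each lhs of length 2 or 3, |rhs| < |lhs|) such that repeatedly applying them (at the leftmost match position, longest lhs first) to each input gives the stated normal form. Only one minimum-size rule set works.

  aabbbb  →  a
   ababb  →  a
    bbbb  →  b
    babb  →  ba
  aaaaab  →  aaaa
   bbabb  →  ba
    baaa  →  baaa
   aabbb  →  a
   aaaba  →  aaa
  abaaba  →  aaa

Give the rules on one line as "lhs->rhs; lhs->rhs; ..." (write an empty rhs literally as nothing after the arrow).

aab->a; ab->a; bb->b

  | aabbbb => abbb => abb => ab => a
  | ababb => aabb => ab => a
  | bbbb => bbb => bb => b
  | babb => bab => ba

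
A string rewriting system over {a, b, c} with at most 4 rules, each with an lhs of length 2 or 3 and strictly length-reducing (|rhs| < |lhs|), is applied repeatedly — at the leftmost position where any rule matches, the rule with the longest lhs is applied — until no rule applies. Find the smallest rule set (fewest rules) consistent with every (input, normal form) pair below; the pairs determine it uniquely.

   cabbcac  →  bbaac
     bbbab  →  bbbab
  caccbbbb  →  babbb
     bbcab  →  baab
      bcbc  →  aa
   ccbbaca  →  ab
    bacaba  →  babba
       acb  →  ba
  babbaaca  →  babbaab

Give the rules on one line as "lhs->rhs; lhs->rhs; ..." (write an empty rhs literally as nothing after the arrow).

acb->ba; bc->a; ca->b; cb->

  | cabbcac => bbbcac => bbaac
  | bbbab
  | caccbbbb => bccbbbb => acbbbb => babbb
  | bbcab => baab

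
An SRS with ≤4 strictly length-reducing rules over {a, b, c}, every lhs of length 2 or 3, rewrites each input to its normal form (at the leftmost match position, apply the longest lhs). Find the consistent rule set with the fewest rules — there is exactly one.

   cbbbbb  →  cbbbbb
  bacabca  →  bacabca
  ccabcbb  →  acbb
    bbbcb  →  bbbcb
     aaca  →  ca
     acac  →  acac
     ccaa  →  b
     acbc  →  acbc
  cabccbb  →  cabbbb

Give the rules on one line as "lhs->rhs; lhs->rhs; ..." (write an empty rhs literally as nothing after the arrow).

  | cbbbbb
  | bacabca
  | ccabcbb => babcbb => acbb
  | bbbcb

aa->; bab->a; cc->b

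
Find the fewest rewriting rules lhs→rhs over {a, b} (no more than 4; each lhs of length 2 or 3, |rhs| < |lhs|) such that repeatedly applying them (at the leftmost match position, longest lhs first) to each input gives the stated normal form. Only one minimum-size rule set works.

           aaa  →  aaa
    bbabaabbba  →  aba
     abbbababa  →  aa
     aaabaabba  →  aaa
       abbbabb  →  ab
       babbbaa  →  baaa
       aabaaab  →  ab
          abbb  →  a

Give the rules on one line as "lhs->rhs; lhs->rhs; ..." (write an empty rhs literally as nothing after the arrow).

aab->bb; bab->ba; bb->a

  | aaa
  | bbabaabbba => aabaabbba => bbaabbba => aaabbba => abbbba => aabba => bbba => aba
  | abbbababa => aabababa => bbababa => aababa => bbaba => aaba => bba => aa
  | aaabaabba => abbaabba => aaaabba => aabbba => bbbba => abba => aaa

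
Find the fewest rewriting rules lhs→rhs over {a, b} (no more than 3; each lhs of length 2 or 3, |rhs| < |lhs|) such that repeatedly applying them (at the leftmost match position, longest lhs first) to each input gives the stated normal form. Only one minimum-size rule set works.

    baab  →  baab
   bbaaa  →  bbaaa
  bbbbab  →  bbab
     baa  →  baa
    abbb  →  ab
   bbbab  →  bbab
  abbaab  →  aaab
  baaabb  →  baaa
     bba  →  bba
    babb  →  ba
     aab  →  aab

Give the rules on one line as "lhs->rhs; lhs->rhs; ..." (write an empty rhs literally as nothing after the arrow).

  | baab
  | bbaaa
  | bbbbab => bbbab => bbab
  | baa

abb->a; bbb->bb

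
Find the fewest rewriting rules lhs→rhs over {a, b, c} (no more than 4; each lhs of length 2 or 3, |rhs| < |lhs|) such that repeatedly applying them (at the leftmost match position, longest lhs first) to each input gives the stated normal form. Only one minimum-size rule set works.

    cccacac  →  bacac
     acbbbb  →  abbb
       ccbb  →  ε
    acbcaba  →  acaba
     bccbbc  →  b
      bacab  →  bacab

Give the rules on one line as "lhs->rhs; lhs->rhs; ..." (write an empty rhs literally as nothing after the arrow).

bcb->cc; cb->; ccc->b

  | cccacac => bacac
  | acbbbb => abbb
  | ccbb => cb => ε
  | acbcaba => acaba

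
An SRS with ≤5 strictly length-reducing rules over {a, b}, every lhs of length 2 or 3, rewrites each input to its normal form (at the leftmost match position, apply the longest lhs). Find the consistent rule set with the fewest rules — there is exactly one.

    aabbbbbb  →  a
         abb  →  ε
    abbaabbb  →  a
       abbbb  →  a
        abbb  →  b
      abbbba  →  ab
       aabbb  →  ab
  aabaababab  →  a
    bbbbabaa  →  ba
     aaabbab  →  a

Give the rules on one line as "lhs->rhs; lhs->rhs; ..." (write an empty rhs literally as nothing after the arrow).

aa->; aba->ba; bb->a; bba->ab

  | aabbbbbb => bbbbbb => abbbb => aabb => bb => a
  | abb => aa => ε
  | abbaabbb => aababbb => babbb => baab => bb => a
  | abbbb => aabb => bb => a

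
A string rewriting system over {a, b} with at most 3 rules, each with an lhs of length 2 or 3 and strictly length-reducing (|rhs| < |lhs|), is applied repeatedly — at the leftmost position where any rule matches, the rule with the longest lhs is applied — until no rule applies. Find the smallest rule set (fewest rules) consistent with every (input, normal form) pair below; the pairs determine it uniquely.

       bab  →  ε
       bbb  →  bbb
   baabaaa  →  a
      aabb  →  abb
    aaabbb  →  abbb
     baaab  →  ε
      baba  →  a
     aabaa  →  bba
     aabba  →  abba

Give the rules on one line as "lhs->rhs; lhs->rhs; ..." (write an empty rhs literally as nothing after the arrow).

  | bab => ε
  | bbb
  | baabaaa => babaaa => aaa => aa => a
  | aabb => abb

aa->a; aba->bb; bab->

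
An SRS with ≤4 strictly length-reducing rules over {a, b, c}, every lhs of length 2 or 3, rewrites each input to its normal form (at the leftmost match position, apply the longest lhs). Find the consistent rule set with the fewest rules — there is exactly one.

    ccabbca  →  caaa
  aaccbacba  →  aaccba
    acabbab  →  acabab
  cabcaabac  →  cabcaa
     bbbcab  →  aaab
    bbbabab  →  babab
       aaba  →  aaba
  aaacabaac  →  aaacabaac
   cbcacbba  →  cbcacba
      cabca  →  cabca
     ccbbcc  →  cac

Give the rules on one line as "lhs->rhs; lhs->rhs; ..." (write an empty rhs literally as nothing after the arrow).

  | ccabbca => cbbca => caaa
  | aaccbacba => aaccba
  | acabbab => acabab
  | cabcaabac => cabcaa

bac->; bb->b; bbc->aa; cca->c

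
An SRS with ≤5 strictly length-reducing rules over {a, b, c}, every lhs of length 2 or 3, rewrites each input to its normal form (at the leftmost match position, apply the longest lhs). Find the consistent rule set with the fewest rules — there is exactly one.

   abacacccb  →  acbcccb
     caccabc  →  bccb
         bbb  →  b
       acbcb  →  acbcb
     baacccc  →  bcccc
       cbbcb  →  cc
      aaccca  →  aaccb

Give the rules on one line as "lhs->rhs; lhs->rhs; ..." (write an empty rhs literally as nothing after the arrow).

  | abacacccb => accacccb => acbcccb
  | caccabc => bccabc => bcbbc => bccb
  | bbb => b
  | acbcb

ba->c; bb->; bbc->cb; ca->b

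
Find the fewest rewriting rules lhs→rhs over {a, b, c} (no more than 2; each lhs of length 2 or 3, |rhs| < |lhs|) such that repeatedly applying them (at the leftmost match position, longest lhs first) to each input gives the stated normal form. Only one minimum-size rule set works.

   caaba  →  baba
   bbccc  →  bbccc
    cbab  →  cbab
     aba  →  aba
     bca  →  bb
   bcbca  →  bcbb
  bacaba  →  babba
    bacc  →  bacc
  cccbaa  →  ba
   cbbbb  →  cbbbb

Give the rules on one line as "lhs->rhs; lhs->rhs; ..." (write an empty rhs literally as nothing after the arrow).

ca->b; ccb->

  | caaba => baba
  | bbccc
  | cbab
  | aba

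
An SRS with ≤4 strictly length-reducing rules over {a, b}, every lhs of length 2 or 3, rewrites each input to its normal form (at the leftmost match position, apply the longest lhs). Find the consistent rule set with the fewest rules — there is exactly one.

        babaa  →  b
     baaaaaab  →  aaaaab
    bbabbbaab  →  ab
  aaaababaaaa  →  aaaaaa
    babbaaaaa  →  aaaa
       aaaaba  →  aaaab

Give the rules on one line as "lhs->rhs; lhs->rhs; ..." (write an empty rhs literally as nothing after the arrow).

ba->b; baa->a; bbb->b

  | babaa => bbaa => ba => b
  | baaaaaab => aaaaab
  | bbabbbaab => bbbbbaab => bbbaab => baab => ab
  | aaaababaaaa => aaaabbaaaa => aaaabaaa => aaaaaa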